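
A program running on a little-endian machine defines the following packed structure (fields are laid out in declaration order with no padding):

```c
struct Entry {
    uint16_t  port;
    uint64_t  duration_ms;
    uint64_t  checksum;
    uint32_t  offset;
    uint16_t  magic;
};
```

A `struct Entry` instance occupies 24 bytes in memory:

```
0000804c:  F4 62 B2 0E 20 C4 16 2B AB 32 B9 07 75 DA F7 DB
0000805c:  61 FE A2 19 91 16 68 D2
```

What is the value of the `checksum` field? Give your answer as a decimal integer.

`checksum` follows `port` (2 B), `duration_ms` (8 B), so it starts at offset 2 + 8 = 10 and occupies 8 bytes.
Bytes at offsets 10..17: B9 07 75 DA F7 DB 61 FE.
Little-endian: lowest address holds the least-significant byte.
Reassemble most-significant byte first: FE 61 DB F7 DA 75 07 B9 → 0xFE61DBF7DA7507B9.
0xFE61DBF7DA7507B9 = 18330173815943137209.

18330173815943137209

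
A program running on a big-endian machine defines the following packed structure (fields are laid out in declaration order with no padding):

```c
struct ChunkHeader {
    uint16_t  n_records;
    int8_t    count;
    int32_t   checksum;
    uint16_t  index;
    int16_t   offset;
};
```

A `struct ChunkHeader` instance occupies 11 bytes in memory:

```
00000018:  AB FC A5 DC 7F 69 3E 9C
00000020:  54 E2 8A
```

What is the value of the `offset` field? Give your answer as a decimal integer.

`offset` follows `n_records` (2 B), `count` (1 B), `checksum` (4 B), `index` (2 B), so it starts at offset 2 + 1 + 4 + 2 = 9 and occupies 2 bytes.
Bytes at offsets 9..10: E2 8A.
Big-endian: lowest address holds the most-significant byte.
The bytes are already most-significant first: 0xE28A.
Top bit is set, so as a signed 16-bit value this is 0xE28A − 2^16 = -7542.

-7542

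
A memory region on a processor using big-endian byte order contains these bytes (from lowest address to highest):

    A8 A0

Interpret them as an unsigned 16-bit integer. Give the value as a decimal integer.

43168

Big-endian stores the most-significant byte at the lowest address.
The bytes are already most-significant first: 0xA8A0.
0xA8A0 = 43168.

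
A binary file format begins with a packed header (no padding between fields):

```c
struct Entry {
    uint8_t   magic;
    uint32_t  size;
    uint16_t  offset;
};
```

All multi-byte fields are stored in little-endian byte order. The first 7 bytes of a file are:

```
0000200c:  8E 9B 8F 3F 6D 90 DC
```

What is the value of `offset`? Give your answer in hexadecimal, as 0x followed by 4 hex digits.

0xDC90

`offset` follows `magic` (1 B), `size` (4 B), so it starts at offset 1 + 4 = 5 and occupies 2 bytes.
Bytes at offsets 5..6: 90 DC.
In little-endian order the low byte comes first in memory.
Reassemble most-significant byte first: DC 90 → 0xDC90.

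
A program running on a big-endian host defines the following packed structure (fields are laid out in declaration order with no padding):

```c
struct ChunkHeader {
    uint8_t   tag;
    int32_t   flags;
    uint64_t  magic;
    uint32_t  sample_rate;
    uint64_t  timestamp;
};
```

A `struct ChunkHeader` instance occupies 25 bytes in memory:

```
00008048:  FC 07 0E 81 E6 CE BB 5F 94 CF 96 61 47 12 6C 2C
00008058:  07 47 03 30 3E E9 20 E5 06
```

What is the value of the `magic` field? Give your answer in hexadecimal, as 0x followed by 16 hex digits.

`magic` follows `tag` (1 B), `flags` (4 B), so it starts at offset 1 + 4 = 5 and occupies 8 bytes.
Bytes at offsets 5..12: CE BB 5F 94 CF 96 61 47.
Big-endian: lowest address holds the most-significant byte.
The bytes are already most-significant first: 0xCEBB5F94CF966147.

0xCEBB5F94CF966147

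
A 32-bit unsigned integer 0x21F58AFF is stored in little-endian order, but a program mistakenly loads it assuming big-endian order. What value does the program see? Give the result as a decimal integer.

Stored little-endian, the bytes at ascending addresses are FF 8A F5 21.
Read back as big-endian, the last byte is least significant, giving 0xFF8AF521.
0xFF8AF521 = 4287296801.

4287296801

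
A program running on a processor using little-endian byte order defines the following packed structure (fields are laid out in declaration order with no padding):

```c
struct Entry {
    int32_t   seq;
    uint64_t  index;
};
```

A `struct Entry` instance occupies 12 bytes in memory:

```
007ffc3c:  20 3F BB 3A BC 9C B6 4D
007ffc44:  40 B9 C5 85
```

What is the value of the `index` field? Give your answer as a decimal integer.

`index` follows `seq` (4 bytes), so it starts at byte offset 4 and occupies 8 bytes.
Bytes at offsets 4..11: BC 9C B6 4D 40 B9 C5 85.
Little-endian stores the least-significant byte at the lowest address.
Reassemble most-significant byte first: 85 C5 B9 40 4D B6 9C BC → 0x85C5B9404DB69CBC.
0x85C5B9404DB69CBC = 9639314263289273532.

9639314263289273532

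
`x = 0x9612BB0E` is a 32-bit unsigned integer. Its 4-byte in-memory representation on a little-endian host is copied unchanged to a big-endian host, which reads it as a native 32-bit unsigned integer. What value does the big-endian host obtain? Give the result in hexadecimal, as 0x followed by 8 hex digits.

Stored little-endian, the bytes at ascending addresses are 0E BB 12 96.
Read back as big-endian, the last byte is least significant, giving 0x0EBB1296.

0x0EBB1296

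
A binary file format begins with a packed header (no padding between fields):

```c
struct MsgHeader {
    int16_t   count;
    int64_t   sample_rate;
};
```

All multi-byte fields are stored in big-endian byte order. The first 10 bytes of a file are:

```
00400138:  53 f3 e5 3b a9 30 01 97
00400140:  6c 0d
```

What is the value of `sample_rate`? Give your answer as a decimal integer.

-1928761991747900403

`sample_rate` follows `count` (2 bytes), so it starts at byte offset 2 and occupies 8 bytes.
Bytes at offsets 2..9: E5 3B A9 30 01 97 6C 0D.
Big-endian stores the most-significant byte at the lowest address.
The bytes are already most-significant first: 0xE53BA93001976C0D.
Top bit is set, so as a signed 64-bit value this is 0xE53BA93001976C0D − 2^64 = -1928761991747900403.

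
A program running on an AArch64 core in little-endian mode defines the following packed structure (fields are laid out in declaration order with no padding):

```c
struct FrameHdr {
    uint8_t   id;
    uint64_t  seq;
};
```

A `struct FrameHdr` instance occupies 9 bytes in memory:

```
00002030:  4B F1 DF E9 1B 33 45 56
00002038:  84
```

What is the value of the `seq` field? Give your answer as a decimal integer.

`seq` follows `id` (1 byte), so it starts at byte offset 1 and occupies 8 bytes.
Bytes at offsets 1..8: F1 DF E9 1B 33 45 56 84.
Little-endian stores the least-significant byte at the lowest address.
Reassemble most-significant byte first: 84 56 45 33 1B E9 DF F1 → 0x845645331BE9DFF1.
0x845645331BE9DFF1 = 9535885346817564657.

9535885346817564657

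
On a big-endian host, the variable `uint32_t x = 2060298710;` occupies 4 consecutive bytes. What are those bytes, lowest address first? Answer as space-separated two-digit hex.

7A CD A9 D6

2060298710 in hexadecimal, padded to 32 bits, is 0x7ACDA9D6.
Split into bytes (most-significant first): 7A CD A9 D6.
Big-endian stores the most-significant byte at the lowest address.
So the memory order matches the most-significant-first order: 7A CD A9 D6.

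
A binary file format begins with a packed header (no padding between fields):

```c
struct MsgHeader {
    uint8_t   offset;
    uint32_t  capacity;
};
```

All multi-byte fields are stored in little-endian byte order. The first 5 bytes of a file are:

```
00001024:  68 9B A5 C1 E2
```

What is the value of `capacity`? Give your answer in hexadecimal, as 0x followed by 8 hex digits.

0xE2C1A59B

`capacity` follows `offset` (1 byte), so it starts at byte offset 1 and occupies 4 bytes.
Bytes at offsets 1..4: 9B A5 C1 E2.
Little-endian: lowest address holds the least-significant byte.
Reassemble most-significant byte first: E2 C1 A5 9B → 0xE2C1A59B.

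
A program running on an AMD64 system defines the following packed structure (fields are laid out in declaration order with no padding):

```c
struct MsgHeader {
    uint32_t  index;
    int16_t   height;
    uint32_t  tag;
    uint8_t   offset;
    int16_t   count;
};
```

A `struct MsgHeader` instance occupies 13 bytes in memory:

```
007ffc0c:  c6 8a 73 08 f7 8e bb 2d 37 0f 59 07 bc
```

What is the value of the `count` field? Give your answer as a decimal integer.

`count` follows `index` (4 B), `height` (2 B), `tag` (4 B), `offset` (1 B), so it starts at offset 4 + 2 + 4 + 1 = 11 and occupies 2 bytes.
Bytes at offsets 11..12: 07 BC.
Little-endian: lowest address holds the least-significant byte.
Reassemble most-significant byte first: BC 07 → 0xBC07.
Top bit is set, so as a signed 16-bit value this is 0xBC07 − 2^16 = -17401.

-17401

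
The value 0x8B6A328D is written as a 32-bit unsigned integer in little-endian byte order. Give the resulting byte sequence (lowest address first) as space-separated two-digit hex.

8D 32 6A 8B

Split into bytes (most-significant first): 8B 6A 32 8D.
Little-endian stores the least-significant byte at the lowest address.
So at ascending addresses the bytes are 8D 32 6A 8B.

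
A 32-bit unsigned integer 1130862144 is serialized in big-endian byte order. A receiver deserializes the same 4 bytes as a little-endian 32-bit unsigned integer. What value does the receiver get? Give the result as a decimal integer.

1130862144 in 32-bit hexadecimal is 0x43679640.
Stored big-endian, the bytes at ascending addresses are 43 67 96 40.
Read back as little-endian, the first byte is least significant, giving 0x40966743.
0x40966743 = 1083598659.

1083598659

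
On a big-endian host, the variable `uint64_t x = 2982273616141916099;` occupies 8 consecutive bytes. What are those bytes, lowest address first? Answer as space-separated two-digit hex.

29 63 2A 0D 99 28 97 C3

2982273616141916099 in hexadecimal, padded to 64 bits, is 0x29632A0D992897C3.
Split into bytes (most-significant first): 29 63 2A 0D 99 28 97 C3.
Big-endian: lowest address holds the most-significant byte.
So the memory order matches the most-significant-first order: 29 63 2A 0D 99 28 97 C3.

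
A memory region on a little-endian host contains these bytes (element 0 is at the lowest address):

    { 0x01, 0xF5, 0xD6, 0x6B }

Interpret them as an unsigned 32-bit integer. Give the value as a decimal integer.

Little-endian stores the least-significant byte at the lowest address.
Reassemble most-significant byte first: 6B D6 F5 01 → 0x6BD6F501.
0x6BD6F501 = 1809249537.

1809249537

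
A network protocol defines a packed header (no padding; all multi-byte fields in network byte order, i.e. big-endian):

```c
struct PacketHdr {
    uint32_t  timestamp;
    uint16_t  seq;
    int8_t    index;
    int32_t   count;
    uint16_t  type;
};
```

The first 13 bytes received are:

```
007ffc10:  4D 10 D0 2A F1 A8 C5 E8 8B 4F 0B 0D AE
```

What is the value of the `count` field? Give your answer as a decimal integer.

-393523445

`count` follows `timestamp` (4 B), `seq` (2 B), `index` (1 B), so it starts at offset 4 + 2 + 1 = 7 and occupies 4 bytes.
Bytes at offsets 7..10: E8 8B 4F 0B.
Big-endian: lowest address holds the most-significant byte.
The bytes are already most-significant first: 0xE88B4F0B.
Top bit is set, so as a signed 32-bit value this is 0xE88B4F0B − 2^32 = -393523445.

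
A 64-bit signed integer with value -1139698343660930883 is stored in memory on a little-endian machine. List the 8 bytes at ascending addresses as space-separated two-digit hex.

Two's complement of -1139698343660930883 in 64 bits: 1139698343660930883 = 0x0FD1059AED02C743; invert → 0xF02EFA6512FD38BC; add 1 → 0xF02EFA6512FD38BD.
Split into bytes (most-significant first): F0 2E FA 65 12 FD 38 BD.
Little-endian stores the least-significant byte at the lowest address.
So at ascending addresses the bytes are BD 38 FD 12 65 FA 2E F0.

BD 38 FD 12 65 FA 2E F0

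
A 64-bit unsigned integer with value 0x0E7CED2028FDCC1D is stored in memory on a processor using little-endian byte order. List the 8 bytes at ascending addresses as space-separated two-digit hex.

1D CC FD 28 20 ED 7C 0E

Split into bytes (most-significant first): 0E 7C ED 20 28 FD CC 1D.
In little-endian order the low byte comes first in memory.
So at ascending addresses the bytes are 1D CC FD 28 20 ED 7C 0E.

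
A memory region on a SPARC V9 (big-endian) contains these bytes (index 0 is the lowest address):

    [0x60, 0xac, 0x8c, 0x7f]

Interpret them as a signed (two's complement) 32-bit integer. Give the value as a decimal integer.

1621920895

In big-endian order the high byte comes first in memory.
The bytes are already most-significant first: 0x60AC8C7F.
0x60AC8C7F = 1621920895.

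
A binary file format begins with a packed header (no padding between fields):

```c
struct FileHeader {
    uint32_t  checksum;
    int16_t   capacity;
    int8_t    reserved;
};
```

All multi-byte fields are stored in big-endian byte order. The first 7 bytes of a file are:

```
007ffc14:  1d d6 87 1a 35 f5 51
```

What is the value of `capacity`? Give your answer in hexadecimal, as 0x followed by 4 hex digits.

`capacity` follows `checksum` (4 bytes), so it starts at byte offset 4 and occupies 2 bytes.
Bytes at offsets 4..5: 35 F5.
Big-endian: lowest address holds the most-significant byte.
The bytes are already most-significant first: 0x35F5.

0x35F5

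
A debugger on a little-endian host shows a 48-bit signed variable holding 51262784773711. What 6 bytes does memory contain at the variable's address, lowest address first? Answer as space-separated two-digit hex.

4F 9E 13 8C 9F 2E

51262784773711 in hexadecimal, padded to 48 bits, is 0x2E9F8C139E4F.
Split into bytes (most-significant first): 2E 9F 8C 13 9E 4F.
In little-endian order the low byte comes first in memory.
So at ascending addresses the bytes are 4F 9E 13 8C 9F 2E.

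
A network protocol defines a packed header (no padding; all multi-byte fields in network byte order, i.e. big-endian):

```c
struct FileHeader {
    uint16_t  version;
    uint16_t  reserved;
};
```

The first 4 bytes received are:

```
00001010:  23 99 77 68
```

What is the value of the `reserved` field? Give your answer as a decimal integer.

`reserved` follows `version` (2 bytes), so it starts at byte offset 2 and occupies 2 bytes.
Bytes at offsets 2..3: 77 68.
Big-endian: lowest address holds the most-significant byte.
The bytes are already most-significant first: 0x7768.
0x7768 = 30568.

30568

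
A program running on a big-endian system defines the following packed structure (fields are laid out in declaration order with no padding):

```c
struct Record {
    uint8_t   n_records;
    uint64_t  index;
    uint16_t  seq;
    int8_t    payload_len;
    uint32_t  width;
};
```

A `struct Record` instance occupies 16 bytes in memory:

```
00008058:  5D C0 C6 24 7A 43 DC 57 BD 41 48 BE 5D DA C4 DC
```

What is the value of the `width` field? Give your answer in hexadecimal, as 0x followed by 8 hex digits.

0x5DDAC4DC

`width` follows `n_records` (1 B), `index` (8 B), `seq` (2 B), `payload_len` (1 B), so it starts at offset 1 + 8 + 2 + 1 = 12 and occupies 4 bytes.
Bytes at offsets 12..15: 5D DA C4 DC.
Big-endian: lowest address holds the most-significant byte.
The bytes are already most-significant first: 0x5DDAC4DC.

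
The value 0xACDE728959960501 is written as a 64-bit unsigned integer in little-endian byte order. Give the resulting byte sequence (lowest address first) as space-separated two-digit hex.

Split into bytes (most-significant first): AC DE 72 89 59 96 05 01.
Little-endian stores the least-significant byte at the lowest address.
So at ascending addresses the bytes are 01 05 96 59 89 72 DE AC.

01 05 96 59 89 72 DE AC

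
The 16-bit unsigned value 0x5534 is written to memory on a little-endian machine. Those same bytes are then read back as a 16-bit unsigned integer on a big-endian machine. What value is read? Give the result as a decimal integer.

Stored little-endian, the bytes at ascending addresses are 34 55.
Read back as big-endian, the last byte is least significant, giving 0x3455.
0x3455 = 13397.

13397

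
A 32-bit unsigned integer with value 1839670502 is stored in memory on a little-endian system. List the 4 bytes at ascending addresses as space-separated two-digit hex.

1839670502 in hexadecimal, padded to 32 bits, is 0x6DA724E6.
Split into bytes (most-significant first): 6D A7 24 E6.
Little-endian: lowest address holds the least-significant byte.
So at ascending addresses the bytes are E6 24 A7 6D.

E6 24 A7 6D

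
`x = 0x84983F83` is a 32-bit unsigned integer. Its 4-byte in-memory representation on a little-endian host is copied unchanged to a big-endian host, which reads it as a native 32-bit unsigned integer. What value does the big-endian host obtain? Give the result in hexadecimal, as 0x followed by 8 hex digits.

0x833F9884

Stored little-endian, the bytes at ascending addresses are 83 3F 98 84.
Read back as big-endian, the last byte is least significant, giving 0x833F9884.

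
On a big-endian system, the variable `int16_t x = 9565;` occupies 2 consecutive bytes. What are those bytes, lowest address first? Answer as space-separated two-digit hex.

9565 in hexadecimal, padded to 16 bits, is 0x255D.
Split into bytes (most-significant first): 25 5D.
Big-endian stores the most-significant byte at the lowest address.
So the memory order matches the most-significant-first order: 25 5D.

25 5D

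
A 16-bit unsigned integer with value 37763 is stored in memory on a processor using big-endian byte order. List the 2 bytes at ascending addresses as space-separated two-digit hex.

37763 in hexadecimal, padded to 16 bits, is 0x9383.
Split into bytes (most-significant first): 93 83.
In big-endian order the high byte comes first in memory.
So the memory order matches the most-significant-first order: 93 83.

93 83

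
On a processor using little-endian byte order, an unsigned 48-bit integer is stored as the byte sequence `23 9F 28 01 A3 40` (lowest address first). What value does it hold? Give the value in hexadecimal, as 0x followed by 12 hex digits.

0x40A301289F23

Little-endian stores the least-significant byte at the lowest address.
Reassemble most-significant byte first: 40 A3 01 28 9F 23 → 0x40A301289F23.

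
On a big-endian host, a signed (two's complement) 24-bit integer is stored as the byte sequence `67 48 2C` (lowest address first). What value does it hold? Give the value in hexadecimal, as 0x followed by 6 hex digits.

In big-endian order the high byte comes first in memory.
The bytes are already most-significant first: 0x67482C.

0x67482C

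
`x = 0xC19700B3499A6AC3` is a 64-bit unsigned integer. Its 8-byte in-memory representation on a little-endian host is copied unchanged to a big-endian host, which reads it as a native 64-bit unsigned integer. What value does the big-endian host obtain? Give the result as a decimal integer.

14081236826253727681

Stored little-endian, the bytes at ascending addresses are C3 6A 9A 49 B3 00 97 C1.
Read back as big-endian, the last byte is least significant, giving 0xC36A9A49B30097C1.
0xC36A9A49B30097C1 = 14081236826253727681.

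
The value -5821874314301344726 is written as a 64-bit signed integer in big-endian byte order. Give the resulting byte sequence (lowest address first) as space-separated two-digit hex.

Two's complement of -5821874314301344726 in 64 bits: 5821874314301344726 = 0x50CB73D7DEE70BD6; invert → 0xAF348C282118F429; add 1 → 0xAF348C282118F42A.
Split into bytes (most-significant first): AF 34 8C 28 21 18 F4 2A.
Big-endian stores the most-significant byte at the lowest address.
So the memory order matches the most-significant-first order: AF 34 8C 28 21 18 F4 2A.

AF 34 8C 28 21 18 F4 2A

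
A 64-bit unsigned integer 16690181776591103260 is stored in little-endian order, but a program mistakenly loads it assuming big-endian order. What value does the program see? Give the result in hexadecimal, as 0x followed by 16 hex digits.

0x1C2569BEE56F9FE7

16690181776591103260 in 64-bit hexadecimal is 0xE79F6FE5BE69251C.
Stored little-endian, the bytes at ascending addresses are 1C 25 69 BE E5 6F 9F E7.
Read back as big-endian, the last byte is least significant, giving 0x1C2569BEE56F9FE7.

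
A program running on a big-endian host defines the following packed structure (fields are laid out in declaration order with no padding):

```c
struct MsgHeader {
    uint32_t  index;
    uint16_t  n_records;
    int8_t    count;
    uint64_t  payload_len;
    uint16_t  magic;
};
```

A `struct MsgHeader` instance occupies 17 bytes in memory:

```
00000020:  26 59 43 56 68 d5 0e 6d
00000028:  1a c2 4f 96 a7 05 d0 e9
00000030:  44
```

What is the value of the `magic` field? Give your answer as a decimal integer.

59716

`magic` follows `index` (4 B), `n_records` (2 B), `count` (1 B), `payload_len` (8 B), so it starts at offset 4 + 2 + 1 + 8 = 15 and occupies 2 bytes.
Bytes at offsets 15..16: E9 44.
In big-endian order the high byte comes first in memory.
The bytes are already most-significant first: 0xE944.
0xE944 = 59716.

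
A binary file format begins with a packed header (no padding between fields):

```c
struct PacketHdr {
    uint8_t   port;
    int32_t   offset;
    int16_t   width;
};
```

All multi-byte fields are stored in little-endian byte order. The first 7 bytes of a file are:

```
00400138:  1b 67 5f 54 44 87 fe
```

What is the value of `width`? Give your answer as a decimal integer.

`width` follows `port` (1 B), `offset` (4 B), so it starts at offset 1 + 4 = 5 and occupies 2 bytes.
Bytes at offsets 5..6: 87 FE.
Little-endian: lowest address holds the least-significant byte.
Reassemble most-significant byte first: FE 87 → 0xFE87.
Top bit is set, so as a signed 16-bit value this is 0xFE87 − 2^16 = -377.

-377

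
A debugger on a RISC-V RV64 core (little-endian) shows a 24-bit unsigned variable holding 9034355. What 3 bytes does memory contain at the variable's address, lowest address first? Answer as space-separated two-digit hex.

73 DA 89

9034355 in hexadecimal, padded to 24 bits, is 0x89DA73.
Split into bytes (most-significant first): 89 DA 73.
Little-endian stores the least-significant byte at the lowest address.
So at ascending addresses the bytes are 73 DA 89.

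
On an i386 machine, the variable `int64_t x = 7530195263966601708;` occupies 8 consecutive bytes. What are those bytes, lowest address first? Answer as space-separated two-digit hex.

EC E1 0E 26 B2 A0 80 68

7530195263966601708 in hexadecimal, padded to 64 bits, is 0x6880A0B2260EE1EC.
Split into bytes (most-significant first): 68 80 A0 B2 26 0E E1 EC.
Little-endian stores the least-significant byte at the lowest address.
So at ascending addresses the bytes are EC E1 0E 26 B2 A0 80 68.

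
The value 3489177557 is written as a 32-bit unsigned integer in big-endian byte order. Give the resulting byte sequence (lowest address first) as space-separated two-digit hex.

3489177557 in hexadecimal, padded to 32 bits, is 0xCFF89FD5.
Split into bytes (most-significant first): CF F8 9F D5.
Big-endian: lowest address holds the most-significant byte.
So the memory order matches the most-significant-first order: CF F8 9F D5.

CF F8 9F D5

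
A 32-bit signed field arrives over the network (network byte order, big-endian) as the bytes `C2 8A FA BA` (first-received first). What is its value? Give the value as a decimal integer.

In big-endian order the high byte comes first in memory.
The bytes are already most-significant first: 0xC28AFABA.
Top bit is set, so as a signed 32-bit value this is 0xC28AFABA − 2^32 = -1031079238.

-1031079238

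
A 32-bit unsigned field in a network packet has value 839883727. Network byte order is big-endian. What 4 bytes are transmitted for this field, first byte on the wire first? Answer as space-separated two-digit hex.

839883727 in hexadecimal, padded to 32 bits, is 0x320F9BCF.
Split into bytes (most-significant first): 32 0F 9B CF.
Big-endian: lowest address holds the most-significant byte.
So the memory order matches the most-significant-first order: 32 0F 9B CF.

32 0F 9B CF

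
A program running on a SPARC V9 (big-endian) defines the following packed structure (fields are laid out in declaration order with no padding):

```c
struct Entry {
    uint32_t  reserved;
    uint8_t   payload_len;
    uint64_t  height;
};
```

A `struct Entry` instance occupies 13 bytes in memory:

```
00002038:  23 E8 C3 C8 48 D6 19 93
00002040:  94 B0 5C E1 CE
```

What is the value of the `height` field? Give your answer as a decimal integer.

15427524265357664718

`height` follows `reserved` (4 B), `payload_len` (1 B), so it starts at offset 4 + 1 = 5 and occupies 8 bytes.
Bytes at offsets 5..12: D6 19 93 94 B0 5C E1 CE.
Big-endian stores the most-significant byte at the lowest address.
The bytes are already most-significant first: 0xD6199394B05CE1CE.
0xD6199394B05CE1CE = 15427524265357664718.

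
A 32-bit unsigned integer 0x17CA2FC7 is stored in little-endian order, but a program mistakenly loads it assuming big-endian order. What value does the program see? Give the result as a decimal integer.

3341797911

Stored little-endian, the bytes at ascending addresses are C7 2F CA 17.
Read back as big-endian, the last byte is least significant, giving 0xC72FCA17.
0xC72FCA17 = 3341797911.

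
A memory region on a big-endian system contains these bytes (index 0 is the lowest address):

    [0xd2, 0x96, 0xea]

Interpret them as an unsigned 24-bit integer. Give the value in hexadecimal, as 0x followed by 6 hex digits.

0xD296EA

Big-endian: lowest address holds the most-significant byte.
The bytes are already most-significant first: 0xD296EA.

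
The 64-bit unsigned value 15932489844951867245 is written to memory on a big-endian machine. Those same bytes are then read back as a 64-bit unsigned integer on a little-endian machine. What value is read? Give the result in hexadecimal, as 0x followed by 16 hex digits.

15932489844951867245 in 64-bit hexadecimal is 0xDD1B93199BDFDF6D.
Stored big-endian, the bytes at ascending addresses are DD 1B 93 19 9B DF DF 6D.
Read back as little-endian, the first byte is least significant, giving 0x6DDFDF9B19931BDD.

0x6DDFDF9B19931BDD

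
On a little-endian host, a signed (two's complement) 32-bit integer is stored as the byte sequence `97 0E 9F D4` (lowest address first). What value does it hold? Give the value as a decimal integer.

-727773545

Little-endian stores the least-significant byte at the lowest address.
Reassemble most-significant byte first: D4 9F 0E 97 → 0xD49F0E97.
Top bit is set, so as a signed 32-bit value this is 0xD49F0E97 − 2^32 = -727773545.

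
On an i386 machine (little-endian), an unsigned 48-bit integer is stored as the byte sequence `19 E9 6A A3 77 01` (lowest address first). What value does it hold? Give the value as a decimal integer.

1613354428697

Little-endian: lowest address holds the least-significant byte.
Reassemble most-significant byte first: 01 77 A3 6A E9 19 → 0x0177A36AE919.
0x0177A36AE919 = 1613354428697.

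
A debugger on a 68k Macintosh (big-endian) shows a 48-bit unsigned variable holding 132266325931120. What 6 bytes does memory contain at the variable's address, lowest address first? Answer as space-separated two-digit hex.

78 4B A7 5F 74 70

132266325931120 in hexadecimal, padded to 48 bits, is 0x784BA75F7470.
Split into bytes (most-significant first): 78 4B A7 5F 74 70.
Big-endian: lowest address holds the most-significant byte.
So the memory order matches the most-significant-first order: 78 4B A7 5F 74 70.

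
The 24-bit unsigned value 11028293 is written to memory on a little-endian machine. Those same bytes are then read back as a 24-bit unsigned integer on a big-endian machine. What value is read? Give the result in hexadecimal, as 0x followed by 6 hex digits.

11028293 in 24-bit hexadecimal is 0xA84745.
Stored little-endian, the bytes at ascending addresses are 45 47 A8.
Read back as big-endian, the last byte is least significant, giving 0x4547A8.

0x4547A8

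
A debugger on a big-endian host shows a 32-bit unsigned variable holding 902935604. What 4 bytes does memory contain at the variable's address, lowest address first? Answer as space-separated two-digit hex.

902935604 in hexadecimal, padded to 32 bits, is 0x35D1B434.
Split into bytes (most-significant first): 35 D1 B4 34.
Big-endian: lowest address holds the most-significant byte.
So the memory order matches the most-significant-first order: 35 D1 B4 34.

35 D1 B4 34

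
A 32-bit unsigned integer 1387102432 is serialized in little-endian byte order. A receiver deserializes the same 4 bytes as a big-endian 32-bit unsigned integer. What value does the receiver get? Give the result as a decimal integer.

1387102432 in 32-bit hexadecimal is 0x52AD80E0.
Stored little-endian, the bytes at ascending addresses are E0 80 AD 52.
Read back as big-endian, the last byte is least significant, giving 0xE080AD52.
0xE080AD52 = 3766529362.

3766529362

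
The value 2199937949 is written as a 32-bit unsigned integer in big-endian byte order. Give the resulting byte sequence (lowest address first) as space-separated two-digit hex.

83 20 63 9D

2199937949 in hexadecimal, padded to 32 bits, is 0x8320639D.
Split into bytes (most-significant first): 83 20 63 9D.
In big-endian order the high byte comes first in memory.
So the memory order matches the most-significant-first order: 83 20 63 9D.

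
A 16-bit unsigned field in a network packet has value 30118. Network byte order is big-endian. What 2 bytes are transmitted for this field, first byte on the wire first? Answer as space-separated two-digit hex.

30118 in hexadecimal, padded to 16 bits, is 0x75A6.
Split into bytes (most-significant first): 75 A6.
In big-endian order the high byte comes first in memory.
So the memory order matches the most-significant-first order: 75 A6.

75 A6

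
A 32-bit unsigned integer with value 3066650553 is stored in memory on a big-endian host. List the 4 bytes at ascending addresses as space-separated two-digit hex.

B6 C9 5F B9

3066650553 in hexadecimal, padded to 32 bits, is 0xB6C95FB9.
Split into bytes (most-significant first): B6 C9 5F B9.
Big-endian: lowest address holds the most-significant byte.
So the memory order matches the most-significant-first order: B6 C9 5F B9.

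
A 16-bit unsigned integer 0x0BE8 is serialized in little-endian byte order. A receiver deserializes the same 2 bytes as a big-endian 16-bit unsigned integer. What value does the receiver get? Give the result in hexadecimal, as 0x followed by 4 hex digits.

Stored little-endian, the bytes at ascending addresses are E8 0B.
Read back as big-endian, the last byte is least significant, giving 0xE80B.

0xE80B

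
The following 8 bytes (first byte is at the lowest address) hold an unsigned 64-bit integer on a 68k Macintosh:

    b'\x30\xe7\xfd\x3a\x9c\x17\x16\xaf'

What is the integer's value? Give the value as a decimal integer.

3524063661609391791

Big-endian stores the most-significant byte at the lowest address.
The bytes are already most-significant first: 0x30E7FD3A9C1716AF.
0x30E7FD3A9C1716AF = 3524063661609391791.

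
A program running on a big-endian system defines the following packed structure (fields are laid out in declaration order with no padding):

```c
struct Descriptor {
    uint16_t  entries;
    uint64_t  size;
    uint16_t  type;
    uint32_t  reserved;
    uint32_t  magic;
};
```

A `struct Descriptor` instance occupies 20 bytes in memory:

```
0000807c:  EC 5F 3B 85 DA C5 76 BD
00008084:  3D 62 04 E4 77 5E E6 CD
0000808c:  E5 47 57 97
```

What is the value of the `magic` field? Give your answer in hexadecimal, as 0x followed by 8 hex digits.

0xE5475797

`magic` follows `entries` (2 B), `size` (8 B), `type` (2 B), `reserved` (4 B), so it starts at offset 2 + 8 + 2 + 4 = 16 and occupies 4 bytes.
Bytes at offsets 16..19: E5 47 57 97.
Big-endian stores the most-significant byte at the lowest address.
The bytes are already most-significant first: 0xE5475797.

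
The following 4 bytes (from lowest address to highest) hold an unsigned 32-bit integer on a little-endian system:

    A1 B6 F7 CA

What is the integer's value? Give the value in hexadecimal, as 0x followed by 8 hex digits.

0xCAF7B6A1

In little-endian order the low byte comes first in memory.
Reassemble most-significant byte first: CA F7 B6 A1 → 0xCAF7B6A1.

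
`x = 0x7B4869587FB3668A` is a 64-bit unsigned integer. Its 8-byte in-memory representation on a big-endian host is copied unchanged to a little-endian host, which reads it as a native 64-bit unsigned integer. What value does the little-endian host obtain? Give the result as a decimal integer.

9972855784384055419

Stored big-endian, the bytes at ascending addresses are 7B 48 69 58 7F B3 66 8A.
Read back as little-endian, the first byte is least significant, giving 0x8A66B37F5869487B.
0x8A66B37F5869487B = 9972855784384055419.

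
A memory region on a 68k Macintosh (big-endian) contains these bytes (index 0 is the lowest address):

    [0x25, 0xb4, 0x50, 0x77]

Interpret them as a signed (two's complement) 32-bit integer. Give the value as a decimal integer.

632574071

Big-endian stores the most-significant byte at the lowest address.
The bytes are already most-significant first: 0x25B45077.
0x25B45077 = 632574071.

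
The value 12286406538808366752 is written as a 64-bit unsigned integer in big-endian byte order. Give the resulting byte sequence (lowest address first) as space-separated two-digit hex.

12286406538808366752 in hexadecimal, padded to 64 bits, is 0xAA8215A69FB596A0.
Split into bytes (most-significant first): AA 82 15 A6 9F B5 96 A0.
Big-endian: lowest address holds the most-significant byte.
So the memory order matches the most-significant-first order: AA 82 15 A6 9F B5 96 A0.

AA 82 15 A6 9F B5 96 A0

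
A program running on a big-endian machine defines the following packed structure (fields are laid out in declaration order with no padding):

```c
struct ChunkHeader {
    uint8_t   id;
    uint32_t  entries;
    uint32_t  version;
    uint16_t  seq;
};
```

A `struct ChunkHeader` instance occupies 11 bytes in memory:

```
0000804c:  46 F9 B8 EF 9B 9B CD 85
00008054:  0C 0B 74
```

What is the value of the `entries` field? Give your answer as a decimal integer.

`entries` follows `id` (1 byte), so it starts at byte offset 1 and occupies 4 bytes.
Bytes at offsets 1..4: F9 B8 EF 9B.
In big-endian order the high byte comes first in memory.
The bytes are already most-significant first: 0xF9B8EF9B.
0xF9B8EF9B = 4189646747.

4189646747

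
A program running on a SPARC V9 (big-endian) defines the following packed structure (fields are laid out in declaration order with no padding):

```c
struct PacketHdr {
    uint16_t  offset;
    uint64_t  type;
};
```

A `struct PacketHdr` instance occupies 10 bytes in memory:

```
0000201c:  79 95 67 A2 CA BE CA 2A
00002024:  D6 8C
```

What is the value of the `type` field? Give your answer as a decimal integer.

7467754052918105740

`type` follows `offset` (2 bytes), so it starts at byte offset 2 and occupies 8 bytes.
Bytes at offsets 2..9: 67 A2 CA BE CA 2A D6 8C.
Big-endian: lowest address holds the most-significant byte.
The bytes are already most-significant first: 0x67A2CABECA2AD68C.
0x67A2CABECA2AD68C = 7467754052918105740.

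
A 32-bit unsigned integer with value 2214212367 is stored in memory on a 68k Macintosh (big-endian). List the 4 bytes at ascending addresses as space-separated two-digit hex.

2214212367 in hexadecimal, padded to 32 bits, is 0x83FA330F.
Split into bytes (most-significant first): 83 FA 33 0F.
Big-endian: lowest address holds the most-significant byte.
So the memory order matches the most-significant-first order: 83 FA 33 0F.

83 FA 33 0F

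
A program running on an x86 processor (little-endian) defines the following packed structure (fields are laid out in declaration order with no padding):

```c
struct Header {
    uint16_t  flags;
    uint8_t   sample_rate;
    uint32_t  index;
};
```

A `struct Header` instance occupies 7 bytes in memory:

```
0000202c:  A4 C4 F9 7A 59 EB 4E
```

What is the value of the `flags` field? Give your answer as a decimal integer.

`flags` is the first field, at byte offset 0, occupying 2 bytes.
Bytes at offsets 0..1: A4 C4.
In little-endian order the low byte comes first in memory.
Reassemble most-significant byte first: C4 A4 → 0xC4A4.
0xC4A4 = 50340.

50340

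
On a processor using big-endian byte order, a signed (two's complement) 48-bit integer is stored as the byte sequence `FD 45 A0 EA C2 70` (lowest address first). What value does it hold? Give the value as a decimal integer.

-2999482400144

Big-endian stores the most-significant byte at the lowest address.
The bytes are already most-significant first: 0xFD45A0EAC270.
Top bit is set, so as a signed 48-bit value this is 0xFD45A0EAC270 − 2^48 = -2999482400144.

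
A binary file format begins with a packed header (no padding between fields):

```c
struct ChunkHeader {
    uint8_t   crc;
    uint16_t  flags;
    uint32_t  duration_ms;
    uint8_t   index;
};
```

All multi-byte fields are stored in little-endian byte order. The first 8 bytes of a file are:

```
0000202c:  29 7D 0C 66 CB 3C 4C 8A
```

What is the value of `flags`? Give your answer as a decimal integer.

`flags` follows `crc` (1 byte), so it starts at byte offset 1 and occupies 2 bytes.
Bytes at offsets 1..2: 7D 0C.
Little-endian stores the least-significant byte at the lowest address.
Reassemble most-significant byte first: 0C 7D → 0x0C7D.
0x0C7D = 3197.

3197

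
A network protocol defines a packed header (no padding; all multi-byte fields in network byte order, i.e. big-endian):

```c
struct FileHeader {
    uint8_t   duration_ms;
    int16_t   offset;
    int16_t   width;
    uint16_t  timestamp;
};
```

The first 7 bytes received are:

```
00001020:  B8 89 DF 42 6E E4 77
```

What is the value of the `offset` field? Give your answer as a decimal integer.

`offset` follows `duration_ms` (1 byte), so it starts at byte offset 1 and occupies 2 bytes.
Bytes at offsets 1..2: 89 DF.
Big-endian: lowest address holds the most-significant byte.
The bytes are already most-significant first: 0x89DF.
Top bit is set, so as a signed 16-bit value this is 0x89DF − 2^16 = -30241.

-30241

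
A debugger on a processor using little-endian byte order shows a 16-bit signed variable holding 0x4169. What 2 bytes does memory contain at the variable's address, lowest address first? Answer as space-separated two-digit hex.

Split into bytes (most-significant first): 41 69.
Little-endian: lowest address holds the least-significant byte.
So at ascending addresses the bytes are 69 41.

69 41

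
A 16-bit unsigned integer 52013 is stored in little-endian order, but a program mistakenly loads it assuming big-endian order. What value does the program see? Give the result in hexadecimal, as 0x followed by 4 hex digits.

52013 in 16-bit hexadecimal is 0xCB2D.
Stored little-endian, the bytes at ascending addresses are 2D CB.
Read back as big-endian, the last byte is least significant, giving 0x2DCB.

0x2DCB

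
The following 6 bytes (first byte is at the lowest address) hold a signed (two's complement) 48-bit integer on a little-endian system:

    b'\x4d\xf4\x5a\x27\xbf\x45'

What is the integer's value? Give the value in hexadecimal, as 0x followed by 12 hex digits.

0x45BF275AF44D

In little-endian order the low byte comes first in memory.
Reassemble most-significant byte first: 45 BF 27 5A F4 4D → 0x45BF275AF44D.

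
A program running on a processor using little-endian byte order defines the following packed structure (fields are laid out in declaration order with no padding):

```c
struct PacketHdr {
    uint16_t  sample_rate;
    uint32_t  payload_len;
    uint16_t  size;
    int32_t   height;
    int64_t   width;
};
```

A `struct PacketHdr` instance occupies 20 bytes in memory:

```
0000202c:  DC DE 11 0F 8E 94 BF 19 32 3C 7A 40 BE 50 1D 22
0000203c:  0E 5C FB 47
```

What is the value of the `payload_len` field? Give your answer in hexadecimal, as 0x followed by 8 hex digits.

0x948E0F11

`payload_len` follows `sample_rate` (2 bytes), so it starts at byte offset 2 and occupies 4 bytes.
Bytes at offsets 2..5: 11 0F 8E 94.
Little-endian stores the least-significant byte at the lowest address.
Reassemble most-significant byte first: 94 8E 0F 11 → 0x948E0F11.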